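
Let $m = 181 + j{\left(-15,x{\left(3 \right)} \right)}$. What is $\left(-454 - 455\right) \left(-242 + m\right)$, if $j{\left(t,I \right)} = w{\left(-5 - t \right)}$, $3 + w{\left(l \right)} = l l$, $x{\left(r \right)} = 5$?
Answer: $-32724$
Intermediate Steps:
$w{\left(l \right)} = -3 + l^{2}$ ($w{\left(l \right)} = -3 + l l = -3 + l^{2}$)
$j{\left(t,I \right)} = -3 + \left(-5 - t\right)^{2}$
$m = 278$ ($m = 181 - \left(3 - \left(5 - 15\right)^{2}\right) = 181 - \left(3 - \left(-10\right)^{2}\right) = 181 + \left(-3 + 100\right) = 181 + 97 = 278$)
$\left(-454 - 455\right) \left(-242 + m\right) = \left(-454 - 455\right) \left(-242 + 278\right) = \left(-909\right) 36 = -32724$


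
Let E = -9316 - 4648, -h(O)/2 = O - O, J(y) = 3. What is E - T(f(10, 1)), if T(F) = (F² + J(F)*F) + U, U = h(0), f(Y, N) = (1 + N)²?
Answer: -13992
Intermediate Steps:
h(O) = 0 (h(O) = -2*(O - O) = -2*0 = 0)
U = 0
E = -13964
T(F) = F² + 3*F (T(F) = (F² + 3*F) + 0 = F² + 3*F)
E - T(f(10, 1)) = -13964 - (1 + 1)²*(3 + (1 + 1)²) = -13964 - 2²*(3 + 2²) = -13964 - 4*(3 + 4) = -13964 - 4*7 = -13964 - 1*28 = -13964 - 28 = -13992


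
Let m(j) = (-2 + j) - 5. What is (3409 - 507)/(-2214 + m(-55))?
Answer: -1451/1138 ≈ -1.2750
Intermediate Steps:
m(j) = -7 + j
(3409 - 507)/(-2214 + m(-55)) = (3409 - 507)/(-2214 + (-7 - 55)) = 2902/(-2214 - 62) = 2902/(-2276) = 2902*(-1/2276) = -1451/1138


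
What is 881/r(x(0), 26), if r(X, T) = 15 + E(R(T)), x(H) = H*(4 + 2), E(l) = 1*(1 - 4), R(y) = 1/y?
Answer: 881/12 ≈ 73.417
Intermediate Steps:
R(y) = 1/y
E(l) = -3 (E(l) = 1*(-3) = -3)
x(H) = 6*H (x(H) = H*6 = 6*H)
r(X, T) = 12 (r(X, T) = 15 - 3 = 12)
881/r(x(0), 26) = 881/12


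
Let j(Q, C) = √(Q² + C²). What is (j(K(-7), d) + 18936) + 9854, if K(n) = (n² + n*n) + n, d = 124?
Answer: 28790 + √23657 ≈ 28944.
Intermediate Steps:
K(n) = n + 2*n² (K(n) = (n² + n²) + n = 2*n² + n = n + 2*n²)
j(Q, C) = √(C² + Q²)
(j(K(-7), d) + 18936) + 9854 = (√(124² + (-7*(1 + 2*(-7)))²) + 18936) + 9854 = (√(15376 + (-7*(1 - 14))²) + 18936) + 9854 = (√(15376 + (-7*(-13))²) + 18936) + 9854 = (√(15376 + 91²) + 18936) + 9854 = (√(15376 + 8281) + 18936) + 9854 = (√23657 + 18936) + 9854 = (18936 + √23657) + 9854 = 28790 + √23657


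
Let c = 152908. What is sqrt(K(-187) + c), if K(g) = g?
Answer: 3*sqrt(16969) ≈ 390.80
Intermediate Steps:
sqrt(K(-187) + c) = sqrt(-187 + 152908) = sqrt(152721) = 3*sqrt(16969)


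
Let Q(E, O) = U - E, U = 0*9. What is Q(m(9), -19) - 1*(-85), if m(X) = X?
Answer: 76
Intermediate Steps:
U = 0
Q(E, O) = -E (Q(E, O) = 0 - E = -E)
Q(m(9), -19) - 1*(-85) = -1*9 - 1*(-85) = -9 + 85 = 76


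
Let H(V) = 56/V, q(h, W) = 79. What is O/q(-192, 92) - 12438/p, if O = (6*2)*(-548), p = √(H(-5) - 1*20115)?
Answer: -6576/79 + 12438*I*√503155/100631 ≈ -83.24 + 87.674*I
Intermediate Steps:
p = I*√503155/5 (p = √(56/(-5) - 1*20115) = √(56*(-⅕) - 20115) = √(-56/5 - 20115) = √(-100631/5) = I*√503155/5 ≈ 141.87*I)
O = -6576 (O = 12*(-548) = -6576)
O/q(-192, 92) - 12438/p = -6576/79 - 12438*(-I*√503155/100631) = -6576*1/79 - (-12438)*I*√503155/100631 = -6576/79 + 12438*I*√503155/100631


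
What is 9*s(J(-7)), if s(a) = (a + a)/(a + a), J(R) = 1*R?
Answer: 9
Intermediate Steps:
J(R) = R
s(a) = 1 (s(a) = (2*a)/((2*a)) = (2*a)*(1/(2*a)) = 1)
9*s(J(-7)) = 9*1 = 9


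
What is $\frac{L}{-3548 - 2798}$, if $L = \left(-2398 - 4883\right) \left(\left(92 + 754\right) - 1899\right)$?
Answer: $- \frac{7666893}{6346} \approx -1208.1$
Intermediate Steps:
$L = 7666893$ ($L = - 7281 \left(846 - 1899\right) = \left(-7281\right) \left(-1053\right) = 7666893$)
$\frac{L}{-3548 - 2798} = \frac{7666893}{-3548 - 2798} = \frac{7666893}{-6346} = 7666893 \left(- \frac{1}{6346}\right) = - \frac{7666893}{6346}$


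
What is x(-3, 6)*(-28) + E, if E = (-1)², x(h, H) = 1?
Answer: -27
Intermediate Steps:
E = 1
x(-3, 6)*(-28) + E = 1*(-28) + 1 = -28 + 1 = -27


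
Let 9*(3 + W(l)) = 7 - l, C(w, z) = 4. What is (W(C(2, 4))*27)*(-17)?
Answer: 1224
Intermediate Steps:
W(l) = -20/9 - l/9 (W(l) = -3 + (7 - l)/9 = -3 + (7/9 - l/9) = -20/9 - l/9)
(W(C(2, 4))*27)*(-17) = ((-20/9 - ⅑*4)*27)*(-17) = ((-20/9 - 4/9)*27)*(-17) = -8/3*27*(-17) = -72*(-17) = 1224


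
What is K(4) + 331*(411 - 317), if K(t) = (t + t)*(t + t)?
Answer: 31178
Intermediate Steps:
K(t) = 4*t² (K(t) = (2*t)*(2*t) = 4*t²)
K(4) + 331*(411 - 317) = 4*4² + 331*(411 - 317) = 4*16 + 331*94 = 64 + 31114 = 31178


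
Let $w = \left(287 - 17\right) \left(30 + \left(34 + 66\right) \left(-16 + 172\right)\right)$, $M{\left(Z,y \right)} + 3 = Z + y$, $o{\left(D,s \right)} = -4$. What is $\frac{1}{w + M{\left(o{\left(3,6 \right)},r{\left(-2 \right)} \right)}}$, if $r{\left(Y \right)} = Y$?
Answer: $\frac{1}{4220091} \approx 2.3696 \cdot 10^{-7}$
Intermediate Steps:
$M{\left(Z,y \right)} = -3 + Z + y$ ($M{\left(Z,y \right)} = -3 + \left(Z + y\right) = -3 + Z + y$)
$w = 4220100$ ($w = 270 \left(30 + 100 \cdot 156\right) = 270 \left(30 + 15600\right) = 270 \cdot 15630 = 4220100$)
$\frac{1}{w + M{\left(o{\left(3,6 \right)},r{\left(-2 \right)} \right)}} = \frac{1}{4220100 - 9} = \frac{1}{4220091}$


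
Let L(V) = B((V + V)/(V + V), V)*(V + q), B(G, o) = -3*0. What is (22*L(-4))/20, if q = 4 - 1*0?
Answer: 0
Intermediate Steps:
q = 4 (q = 4 + 0 = 4)
B(G, o) = 0
L(V) = 0 (L(V) = 0*(V + 4) = 0*(4 + V) = 0)
(22*L(-4))/20 = (22*0)/20 = 0*(1/20) = 0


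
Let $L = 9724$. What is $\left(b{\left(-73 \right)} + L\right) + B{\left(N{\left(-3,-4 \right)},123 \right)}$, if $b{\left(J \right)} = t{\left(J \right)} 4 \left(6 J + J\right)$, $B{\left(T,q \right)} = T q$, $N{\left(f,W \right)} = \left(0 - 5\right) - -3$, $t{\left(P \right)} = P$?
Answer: $158690$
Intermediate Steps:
$N{\left(f,W \right)} = -2$ ($N{\left(f,W \right)} = \left(0 - 5\right) + 3 = -5 + 3 = -2$)
$b{\left(J \right)} = 28 J^{2}$ ($b{\left(J \right)} = J 4 \left(6 J + J\right) = 4 J 7 J = 28 J^{2}$)
$\left(b{\left(-73 \right)} + L\right) + B{\left(N{\left(-3,-4 \right)},123 \right)} = \left(28 \left(-73\right)^{2} + 9724\right) - 246 = \left(28 \cdot 5329 + 9724\right) - 246 = \left(149212 + 9724\right) - 246 = 158936 - 246 = 158690$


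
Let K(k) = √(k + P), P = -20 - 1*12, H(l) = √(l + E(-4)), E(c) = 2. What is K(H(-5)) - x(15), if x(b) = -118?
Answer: 118 + √(-32 + I*√3) ≈ 118.15 + 5.6589*I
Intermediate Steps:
H(l) = √(2 + l) (H(l) = √(l + 2) = √(2 + l))
P = -32 (P = -20 - 12 = -32)
K(k) = √(-32 + k) (K(k) = √(k - 32) = √(-32 + k))
K(H(-5)) - x(15) = √(-32 + √(2 - 5)) - 1*(-118) = √(-32 + √(-3)) + 118 = √(-32 + I*√3) + 118 = 118 + √(-32 + I*√3)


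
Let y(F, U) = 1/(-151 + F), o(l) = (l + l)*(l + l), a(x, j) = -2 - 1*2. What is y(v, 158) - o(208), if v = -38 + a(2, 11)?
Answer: -33399809/193 ≈ -1.7306e+5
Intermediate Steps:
a(x, j) = -4 (a(x, j) = -2 - 2 = -4)
v = -42 (v = -38 - 4 = -42)
o(l) = 4*l² (o(l) = (2*l)*(2*l) = 4*l²)
y(v, 158) - o(208) = 1/(-151 - 42) - 4*208² = 1/(-193) - 4*43264 = -1/193 - 1*173056 = -1/193 - 173056 = -33399809/193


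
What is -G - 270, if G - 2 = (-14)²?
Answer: -468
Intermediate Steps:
G = 198 (G = 2 + (-14)² = 2 + 196 = 198)
-G - 270 = -1*198 - 270 = -198 - 270 = -468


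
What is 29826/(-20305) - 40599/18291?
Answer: -35125899/9523045 ≈ -3.6885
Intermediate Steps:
29826/(-20305) - 40599/18291 = 29826*(-1/20305) - 40599*1/18291 = -29826/20305 - 1041/469 = -35125899/9523045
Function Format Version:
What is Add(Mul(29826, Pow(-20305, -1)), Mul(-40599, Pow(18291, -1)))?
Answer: Rational(-35125899, 9523045) ≈ -3.6885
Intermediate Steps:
Add(Mul(29826, Pow(-20305, -1)), Mul(-40599, Pow(18291, -1))) = Add(Mul(29826, Rational(-1, 20305)), Mul(-40599, Rational(1, 18291))) = Add(Rational(-29826, 20305), Rational(-1041, 469)) = Rational(-35125899, 9523045)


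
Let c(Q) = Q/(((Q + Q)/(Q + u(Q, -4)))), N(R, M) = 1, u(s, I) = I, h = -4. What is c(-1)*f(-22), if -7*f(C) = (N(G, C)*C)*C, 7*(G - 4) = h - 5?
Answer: 1210/7 ≈ 172.86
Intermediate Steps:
G = 19/7 (G = 4 + (-4 - 5)/7 = 4 + (⅐)*(-9) = 4 - 9/7 = 19/7 ≈ 2.7143)
c(Q) = -2 + Q/2 (c(Q) = Q/(((Q + Q)/(Q - 4))) = Q/(((2*Q)/(-4 + Q))) = Q/((2*Q/(-4 + Q))) = Q*((-4 + Q)/(2*Q)) = -2 + Q/2)
f(C) = -C²/7 (f(C) = -1*C*C/7 = -C*C/7 = -C²/7)
c(-1)*f(-22) = (-2 + (½)*(-1))*(-⅐*(-22)²) = (-2 - ½)*(-⅐*484) = -5/2*(-484/7) = 1210/7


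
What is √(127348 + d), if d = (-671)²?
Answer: √577589 ≈ 759.99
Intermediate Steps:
d = 450241
√(127348 + d) = √(127348 + 450241) = √577589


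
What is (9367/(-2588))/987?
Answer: -9367/2554356 ≈ -0.0036671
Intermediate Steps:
(9367/(-2588))/987 = (9367*(-1/2588))*(1/987) = -9367/2588*1/987 = -9367/2554356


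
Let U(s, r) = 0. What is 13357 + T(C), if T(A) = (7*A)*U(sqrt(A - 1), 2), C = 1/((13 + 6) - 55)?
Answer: 13357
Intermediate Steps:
C = -1/36 (C = 1/(19 - 55) = 1/(-36) = -1/36 ≈ -0.027778)
T(A) = 0 (T(A) = (7*A)*0 = 0)
13357 + T(C) = 13357 + 0 = 13357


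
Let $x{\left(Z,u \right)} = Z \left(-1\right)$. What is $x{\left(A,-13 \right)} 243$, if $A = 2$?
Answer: $-486$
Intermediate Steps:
$x{\left(Z,u \right)} = - Z$
$x{\left(A,-13 \right)} 243 = \left(-1\right) 2 \cdot 243 = \left(-2\right) 243 = -486$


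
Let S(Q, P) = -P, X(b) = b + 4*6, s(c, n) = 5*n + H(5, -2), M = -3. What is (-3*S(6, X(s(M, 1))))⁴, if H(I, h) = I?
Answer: 108243216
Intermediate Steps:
s(c, n) = 5 + 5*n (s(c, n) = 5*n + 5 = 5 + 5*n)
X(b) = 24 + b (X(b) = b + 24 = 24 + b)
(-3*S(6, X(s(M, 1))))⁴ = (-(-3)*(24 + (5 + 5*1)))⁴ = (-(-3)*(24 + (5 + 5)))⁴ = (-(-3)*(24 + 10))⁴ = (-(-3)*34)⁴ = (-3*(-34))⁴ = 102⁴ = 108243216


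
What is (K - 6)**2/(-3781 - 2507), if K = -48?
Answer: -243/524 ≈ -0.46374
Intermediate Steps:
(K - 6)**2/(-3781 - 2507) = (-48 - 6)**2/(-3781 - 2507) = (-54)**2/(-6288) = 2916*(-1/6288) = -243/524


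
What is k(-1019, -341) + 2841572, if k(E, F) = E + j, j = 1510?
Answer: 2842063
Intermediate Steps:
k(E, F) = 1510 + E (k(E, F) = E + 1510 = 1510 + E)
k(-1019, -341) + 2841572 = (1510 - 1019) + 2841572 = 491 + 2841572 = 2842063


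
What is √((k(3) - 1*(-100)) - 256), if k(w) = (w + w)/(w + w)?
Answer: I*√155 ≈ 12.45*I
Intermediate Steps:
k(w) = 1 (k(w) = (2*w)/((2*w)) = (2*w)*(1/(2*w)) = 1)
√((k(3) - 1*(-100)) - 256) = √((1 - 1*(-100)) - 256) = √((1 + 100) - 256) = √(101 - 256) = √(-155) = I*√155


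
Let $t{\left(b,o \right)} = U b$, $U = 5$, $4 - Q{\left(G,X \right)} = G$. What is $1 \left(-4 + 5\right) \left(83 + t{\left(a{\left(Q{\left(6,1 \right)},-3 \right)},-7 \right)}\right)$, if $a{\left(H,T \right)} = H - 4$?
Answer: $53$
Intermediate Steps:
$Q{\left(G,X \right)} = 4 - G$
$a{\left(H,T \right)} = -4 + H$
$t{\left(b,o \right)} = 5 b$
$1 \left(-4 + 5\right) \left(83 + t{\left(a{\left(Q{\left(6,1 \right)},-3 \right)},-7 \right)}\right) = 1 \left(-4 + 5\right) \left(83 + 5 \left(-4 + \left(4 - 6\right)\right)\right) = 1 \cdot 1 \left(83 + 5 \left(-4 + \left(4 - 6\right)\right)\right) = 1 \left(83 + 5 \left(-4 - 2\right)\right) = 1 \left(83 + 5 \left(-6\right)\right) = 1 \left(83 - 30\right) = 1 \cdot 53 = 53$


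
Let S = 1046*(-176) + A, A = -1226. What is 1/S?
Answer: -1/185322 ≈ -5.3960e-6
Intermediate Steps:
S = -185322 (S = 1046*(-176) - 1226 = -184096 - 1226 = -185322)
1/S = 1/(-185322) = -1/185322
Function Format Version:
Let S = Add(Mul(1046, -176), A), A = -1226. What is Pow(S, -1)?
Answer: Rational(-1, 185322) ≈ -5.3960e-6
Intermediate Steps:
S = -185322 (S = Add(Mul(1046, -176), -1226) = Add(-184096, -1226) = -185322)
Pow(S, -1) = Pow(-185322, -1) = Rational(-1, 185322)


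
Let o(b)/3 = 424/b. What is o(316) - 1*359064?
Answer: -28365738/79 ≈ -3.5906e+5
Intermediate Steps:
o(b) = 1272/b (o(b) = 3*(424/b) = 1272/b)
o(316) - 1*359064 = 1272/316 - 1*359064 = 1272*(1/316) - 359064 = 318/79 - 359064 = -28365738/79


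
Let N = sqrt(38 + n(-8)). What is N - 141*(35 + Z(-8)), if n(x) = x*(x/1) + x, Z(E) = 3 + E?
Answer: -4230 + sqrt(94) ≈ -4220.3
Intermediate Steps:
n(x) = x + x**2 (n(x) = x*(x*1) + x = x*x + x = x**2 + x = x + x**2)
N = sqrt(94) (N = sqrt(38 - 8*(1 - 8)) = sqrt(38 - 8*(-7)) = sqrt(38 + 56) = sqrt(94) ≈ 9.6954)
N - 141*(35 + Z(-8)) = sqrt(94) - 141*(35 + (3 - 8)) = sqrt(94) - 141*(35 - 5) = sqrt(94) - 141*30 = sqrt(94) - 4230 = -4230 + sqrt(94)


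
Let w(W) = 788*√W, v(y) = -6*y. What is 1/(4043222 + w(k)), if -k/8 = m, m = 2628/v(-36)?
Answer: 6064833/24521556869750 - 394*I*√219/12260778434875 ≈ 2.4733e-7 - 4.7555e-10*I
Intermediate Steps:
m = 73/6 (m = 2628/((-6*(-36))) = 2628/216 = 2628*(1/216) = 73/6 ≈ 12.167)
k = -292/3 (k = -8*73/6 = -292/3 ≈ -97.333)
1/(4043222 + w(k)) = 1/(4043222 + 788*√(-292/3)) = 1/(4043222 + 788*(2*I*√219/3)) = 1/(4043222 + 1576*I*√219/3)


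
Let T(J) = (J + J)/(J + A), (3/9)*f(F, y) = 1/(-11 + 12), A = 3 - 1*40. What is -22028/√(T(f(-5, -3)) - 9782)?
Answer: 22028*I*√2827049/166297 ≈ 222.72*I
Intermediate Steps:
A = -37 (A = 3 - 40 = -37)
f(F, y) = 3 (f(F, y) = 3/(-11 + 12) = 3/1 = 3*1 = 3)
T(J) = 2*J/(-37 + J) (T(J) = (J + J)/(J - 37) = (2*J)/(-37 + J) = 2*J/(-37 + J))
-22028/√(T(f(-5, -3)) - 9782) = -22028/√(2*3/(-37 + 3) - 9782) = -22028/√(2*3/(-34) - 9782) = -22028/√(2*3*(-1/34) - 9782) = -22028/√(-3/17 - 9782) = -22028*(-I*√2827049/166297) = -(-22028)*I*√2827049/166297 = 22028*I*√2827049/166297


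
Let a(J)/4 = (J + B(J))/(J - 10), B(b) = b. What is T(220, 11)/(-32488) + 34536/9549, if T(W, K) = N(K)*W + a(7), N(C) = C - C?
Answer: 46757659/12926163 ≈ 3.6173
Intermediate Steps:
N(C) = 0
a(J) = 8*J/(-10 + J) (a(J) = 4*((J + J)/(J - 10)) = 4*((2*J)/(-10 + J)) = 4*(2*J/(-10 + J)) = 8*J/(-10 + J))
T(W, K) = -56/3 (T(W, K) = 0*W + 8*7/(-10 + 7) = 0 + 8*7/(-3) = 0 + 8*7*(-1/3) = 0 - 56/3 = -56/3)
T(220, 11)/(-32488) + 34536/9549 = -56/3/(-32488) + 34536/9549 = -56/3*(-1/32488) + 34536*(1/9549) = 7/12183 + 11512/3183 = 46757659/12926163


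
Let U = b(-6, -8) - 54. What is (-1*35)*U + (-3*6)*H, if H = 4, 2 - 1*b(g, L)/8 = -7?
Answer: -702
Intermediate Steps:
b(g, L) = 72 (b(g, L) = 16 - 8*(-7) = 16 + 56 = 72)
U = 18 (U = 72 - 54 = 18)
(-1*35)*U + (-3*6)*H = -1*35*18 - 3*6*4 = -35*18 - 18*4 = -630 - 72 = -702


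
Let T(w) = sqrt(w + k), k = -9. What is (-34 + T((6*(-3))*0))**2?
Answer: 1147 - 204*I ≈ 1147.0 - 204.0*I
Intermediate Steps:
T(w) = sqrt(-9 + w) (T(w) = sqrt(w - 9) = sqrt(-9 + w))
(-34 + T((6*(-3))*0))**2 = (-34 + sqrt(-9 + (6*(-3))*0))**2 = (-34 + sqrt(-9 - 18*0))**2 = (-34 + sqrt(-9 + 0))**2 = (-34 + sqrt(-9))**2 = (-34 + 3*I)**2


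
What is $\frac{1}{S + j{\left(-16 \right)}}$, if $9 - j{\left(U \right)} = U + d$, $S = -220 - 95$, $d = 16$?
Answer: $- \frac{1}{306} \approx -0.003268$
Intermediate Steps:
$S = -315$ ($S = -220 - 95 = -315$)
$j{\left(U \right)} = -7 - U$ ($j{\left(U \right)} = 9 - \left(U + 16\right) = 9 - \left(16 + U\right) = -7 - U$)
$\frac{1}{S + j{\left(-16 \right)}} = \frac{1}{-315 - -9} = \frac{1}{-315 + \left(-7 + 16\right)} = \frac{1}{-315 + 9} = \frac{1}{-306} = - \frac{1}{306}$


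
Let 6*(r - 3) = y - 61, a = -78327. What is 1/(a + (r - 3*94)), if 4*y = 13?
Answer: -8/628925 ≈ -1.2720e-5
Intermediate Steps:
y = 13/4 (y = (¼)*13 = 13/4 ≈ 3.2500)
r = -53/8 (r = 3 + (13/4 - 61)/6 = 3 + (⅙)*(-231/4) = 3 - 77/8 = -53/8 ≈ -6.6250)
1/(a + (r - 3*94)) = 1/(-78327 + (-53/8 - 3*94)) = 1/(-78327 + (-53/8 - 282)) = 1/(-78327 - 2309/8) = 1/(-628925/8) = -8/628925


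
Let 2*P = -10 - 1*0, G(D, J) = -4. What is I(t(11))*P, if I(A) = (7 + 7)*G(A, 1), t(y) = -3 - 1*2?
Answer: 280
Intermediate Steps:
t(y) = -5 (t(y) = -3 - 2 = -5)
I(A) = -56 (I(A) = (7 + 7)*(-4) = 14*(-4) = -56)
P = -5 (P = (-10 - 1*0)/2 = (-10 + 0)/2 = (1/2)*(-10) = -5)
I(t(11))*P = -56*(-5) = 280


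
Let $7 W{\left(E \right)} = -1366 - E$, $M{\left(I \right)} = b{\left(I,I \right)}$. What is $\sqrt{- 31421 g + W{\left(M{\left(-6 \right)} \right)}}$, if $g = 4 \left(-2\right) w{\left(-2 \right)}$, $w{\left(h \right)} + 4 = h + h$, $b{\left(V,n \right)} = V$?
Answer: $\frac{4 i \sqrt{6159111}}{7} \approx 1418.1 i$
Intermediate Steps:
$w{\left(h \right)} = -4 + 2 h$ ($w{\left(h \right)} = -4 + \left(h + h\right) = -4 + 2 h$)
$M{\left(I \right)} = I$
$g = 64$ ($g = 4 \left(-2\right) \left(-4 + 2 \left(-2\right)\right) = - 8 \left(-4 - 4\right) = \left(-8\right) \left(-8\right) = 64$)
$W{\left(E \right)} = - \frac{1366}{7} - \frac{E}{7}$ ($W{\left(E \right)} = \frac{-1366 - E}{7} = - \frac{1366}{7} - \frac{E}{7}$)
$\sqrt{- 31421 g + W{\left(M{\left(-6 \right)} \right)}} = \sqrt{\left(-31421\right) 64 - \frac{1360}{7}} = \sqrt{-2010944 + \left(- \frac{1366}{7} + \frac{6}{7}\right)} = \sqrt{-2010944 - \frac{1360}{7}} = \sqrt{- \frac{14077968}{7}} = \frac{4 i \sqrt{6159111}}{7}$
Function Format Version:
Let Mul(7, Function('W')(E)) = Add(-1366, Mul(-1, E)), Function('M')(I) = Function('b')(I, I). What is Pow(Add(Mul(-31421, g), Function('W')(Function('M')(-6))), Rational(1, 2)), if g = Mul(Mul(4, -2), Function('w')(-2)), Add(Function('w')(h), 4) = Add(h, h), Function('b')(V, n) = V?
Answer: Mul(Rational(4, 7), I, Pow(6159111, Rational(1, 2))) ≈ Mul(1418.1, I)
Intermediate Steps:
Function('w')(h) = Add(-4, Mul(2, h)) (Function('w')(h) = Add(-4, Add(h, h)) = Add(-4, Mul(2, h)))
Function('M')(I) = I
g = 64 (g = Mul(Mul(4, -2), Add(-4, Mul(2, -2))) = Mul(-8, Add(-4, -4)) = Mul(-8, -8) = 64)
Function('W')(E) = Add(Rational(-1366, 7), Mul(Rational(-1, 7), E)) (Function('W')(E) = Mul(Rational(1, 7), Add(-1366, Mul(-1, E))) = Add(Rational(-1366, 7), Mul(Rational(-1, 7), E)))
Pow(Add(Mul(-31421, g), Function('W')(Function('M')(-6))), Rational(1, 2)) = Pow(Add(Mul(-31421, 64), Add(Rational(-1366, 7), Mul(Rational(-1, 7), -6))), Rational(1, 2)) = Pow(Add(-2010944, Add(Rational(-1366, 7), Rational(6, 7))), Rational(1, 2)) = Pow(Add(-2010944, Rational(-1360, 7)), Rational(1, 2)) = Pow(Rational(-14077968, 7), Rational(1, 2)) = Mul(Rational(4, 7), I, Pow(6159111, Rational(1, 2)))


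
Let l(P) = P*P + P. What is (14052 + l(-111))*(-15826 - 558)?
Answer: -430276608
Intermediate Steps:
l(P) = P + P**2 (l(P) = P**2 + P = P + P**2)
(14052 + l(-111))*(-15826 - 558) = (14052 - 111*(1 - 111))*(-15826 - 558) = (14052 - 111*(-110))*(-16384) = (14052 + 12210)*(-16384) = 26262*(-16384) = -430276608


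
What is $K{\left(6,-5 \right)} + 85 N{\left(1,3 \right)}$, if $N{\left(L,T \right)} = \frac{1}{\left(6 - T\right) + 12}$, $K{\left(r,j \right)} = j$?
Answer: $\frac{2}{3} \approx 0.66667$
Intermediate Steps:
$N{\left(L,T \right)} = \frac{1}{18 - T}$
$K{\left(6,-5 \right)} + 85 N{\left(1,3 \right)} = -5 + 85 \left(- \frac{1}{-18 + 3}\right) = -5 + 85 \left(- \frac{1}{-15}\right) = -5 + 85 \left(\left(-1\right) \left(- \frac{1}{15}\right)\right) = -5 + 85 \cdot \frac{1}{15} = -5 + \frac{17}{3} = \frac{2}{3}$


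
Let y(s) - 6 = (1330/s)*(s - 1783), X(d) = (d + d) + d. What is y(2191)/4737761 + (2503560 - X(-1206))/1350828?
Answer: 619674938251483/333861461273634 ≈ 1.8561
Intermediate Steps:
X(d) = 3*d (X(d) = 2*d + d = 3*d)
y(s) = 6 + 1330*(-1783 + s)/s (y(s) = 6 + (1330/s)*(s - 1783) = 6 + (1330/s)*(-1783 + s) = 6 + 1330*(-1783 + s)/s)
y(2191)/4737761 + (2503560 - X(-1206))/1350828 = (1336 - 2371390/2191)/4737761 + (2503560 - 3*(-1206))/1350828 = (1336 - 2371390*1/2191)*(1/4737761) + (2503560 - 1*(-3618))*(1/1350828) = (1336 - 338770/313)*(1/4737761) + (2503560 + 3618)*(1/1350828) = (79398/313)*(1/4737761) + 2507178*(1/1350828) = 79398/1482919193 + 417863/225138 = 619674938251483/333861461273634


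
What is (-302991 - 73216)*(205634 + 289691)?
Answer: -186344732275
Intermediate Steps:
(-302991 - 73216)*(205634 + 289691) = -376207*495325 = -186344732275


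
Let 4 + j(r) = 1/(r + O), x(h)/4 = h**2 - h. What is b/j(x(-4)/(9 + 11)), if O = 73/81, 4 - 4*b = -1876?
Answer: -186590/1507 ≈ -123.82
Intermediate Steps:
b = 470 (b = 1 - 1/4*(-1876) = 1 + 469 = 470)
x(h) = -4*h + 4*h**2 (x(h) = 4*(h**2 - h) = -4*h + 4*h**2)
O = 73/81 (O = 73*(1/81) = 73/81 ≈ 0.90123)
j(r) = -4 + 1/(73/81 + r) (j(r) = -4 + 1/(r + 73/81) = -4 + 1/(73/81 + r))
b/j(x(-4)/(9 + 11)) = 470/(((-211 - 324*4*(-4)*(-1 - 4)/(9 + 11))/(73 + 81*((4*(-4)*(-1 - 4))/(9 + 11))))) = 470/(((-211 - 324*4*(-4)*(-5)/20)/(73 + 81*((4*(-4)*(-5))/20)))) = 470/(((-211 - 25920/20)/(73 + 81*(80*(1/20))))) = 470/(((-211 - 324*4)/(73 + 81*4))) = 470/(((-211 - 1296)/(73 + 324))) = 470/((-1507/397)) = 470/(((1/397)*(-1507))) = 470/(-1507/397) = 470*(-397/1507) = -186590/1507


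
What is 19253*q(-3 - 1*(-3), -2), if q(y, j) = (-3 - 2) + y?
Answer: -96265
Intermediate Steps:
q(y, j) = -5 + y
19253*q(-3 - 1*(-3), -2) = 19253*(-5 + (-3 - 1*(-3))) = 19253*(-5 + (-3 + 3)) = 19253*(-5 + 0) = 19253*(-5) = -96265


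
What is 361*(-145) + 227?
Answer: -52118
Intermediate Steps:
361*(-145) + 227 = -52345 + 227 = -52118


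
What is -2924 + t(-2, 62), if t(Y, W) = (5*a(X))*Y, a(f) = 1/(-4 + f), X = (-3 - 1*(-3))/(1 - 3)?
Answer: -5843/2 ≈ -2921.5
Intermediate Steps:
X = 0 (X = (-3 + 3)/(-2) = 0*(-½) = 0)
t(Y, W) = -5*Y/4 (t(Y, W) = (5/(-4 + 0))*Y = (5/(-4))*Y = (5*(-¼))*Y = -5*Y/4)
-2924 + t(-2, 62) = -2924 - 5/4*(-2) = -2924 + 5/2 = -5843/2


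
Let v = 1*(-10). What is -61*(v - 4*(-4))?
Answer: -366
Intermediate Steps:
v = -10
-61*(v - 4*(-4)) = -61*(-10 - 4*(-4)) = -61*(-10 + 16) = -61*6 = -366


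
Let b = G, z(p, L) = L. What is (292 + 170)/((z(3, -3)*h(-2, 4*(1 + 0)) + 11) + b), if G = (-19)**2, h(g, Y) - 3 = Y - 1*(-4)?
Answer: 154/113 ≈ 1.3628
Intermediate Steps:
h(g, Y) = 7 + Y (h(g, Y) = 3 + (Y - 1*(-4)) = 3 + (Y + 4) = 3 + (4 + Y) = 7 + Y)
G = 361
b = 361
(292 + 170)/((z(3, -3)*h(-2, 4*(1 + 0)) + 11) + b) = (292 + 170)/((-3*(7 + 4*(1 + 0)) + 11) + 361) = 462/((-3*(7 + 4*1) + 11) + 361) = 462/((-3*(7 + 4) + 11) + 361) = 462/((-3*11 + 11) + 361) = 462/((-33 + 11) + 361) = 462/(-22 + 361) = 462/339 = 462*(1/339) = 154/113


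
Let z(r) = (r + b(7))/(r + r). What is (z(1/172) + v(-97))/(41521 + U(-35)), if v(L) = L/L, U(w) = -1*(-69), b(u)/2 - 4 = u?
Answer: 3787/83180 ≈ 0.045528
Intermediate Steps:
b(u) = 8 + 2*u
U(w) = 69
z(r) = (22 + r)/(2*r) (z(r) = (r + (8 + 2*7))/(r + r) = (r + (8 + 14))/((2*r)) = (r + 22)*(1/(2*r)) = (22 + r)*(1/(2*r)) = (22 + r)/(2*r))
v(L) = 1
(z(1/172) + v(-97))/(41521 + U(-35)) = ((22 + 1/172)/(2*(1/172)) + 1)/(41521 + 69) = ((22 + 1/172)/(2*(1/172)) + 1)/41590 = ((½)*172*(3785/172) + 1)*(1/41590) = (3785/2 + 1)*(1/41590) = (3787/2)*(1/41590) = 3787/83180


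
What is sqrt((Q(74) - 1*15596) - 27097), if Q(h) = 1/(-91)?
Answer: 2*I*sqrt(88385206)/91 ≈ 206.62*I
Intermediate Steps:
Q(h) = -1/91
sqrt((Q(74) - 1*15596) - 27097) = sqrt((-1/91 - 1*15596) - 27097) = sqrt((-1/91 - 15596) - 27097) = sqrt(-1419237/91 - 27097) = sqrt(-3885064/91) = 2*I*sqrt(88385206)/91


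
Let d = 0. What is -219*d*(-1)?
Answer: 0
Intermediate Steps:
-219*d*(-1) = -0*(-1) = -219*0 = 0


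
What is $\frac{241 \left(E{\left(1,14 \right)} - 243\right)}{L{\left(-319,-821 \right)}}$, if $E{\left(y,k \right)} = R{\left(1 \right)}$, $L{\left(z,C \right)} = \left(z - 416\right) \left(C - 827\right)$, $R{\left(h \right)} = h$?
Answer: $- \frac{29161}{605640} \approx -0.048149$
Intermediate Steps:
$L{\left(z,C \right)} = \left(-827 + C\right) \left(-416 + z\right)$ ($L{\left(z,C \right)} = \left(-416 + z\right) \left(-827 + C\right) = \left(-827 + C\right) \left(-416 + z\right)$)
$E{\left(y,k \right)} = 1$
$\frac{241 \left(E{\left(1,14 \right)} - 243\right)}{L{\left(-319,-821 \right)}} = \frac{241 \left(1 - 243\right)}{344032 - -263813 - -341536 - -261899} = \frac{241 \left(-242\right)}{344032 + 263813 + 341536 + 261899} = - \frac{58322}{1211280} = \left(-58322\right) \frac{1}{1211280} = - \frac{29161}{605640}$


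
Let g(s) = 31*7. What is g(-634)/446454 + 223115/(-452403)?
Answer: -3685644917/7480634406 ≈ -0.49269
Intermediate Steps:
g(s) = 217
g(-634)/446454 + 223115/(-452403) = 217/446454 + 223115/(-452403) = 217*(1/446454) + 223115*(-1/452403) = 217/446454 - 223115/452403 = -3685644917/7480634406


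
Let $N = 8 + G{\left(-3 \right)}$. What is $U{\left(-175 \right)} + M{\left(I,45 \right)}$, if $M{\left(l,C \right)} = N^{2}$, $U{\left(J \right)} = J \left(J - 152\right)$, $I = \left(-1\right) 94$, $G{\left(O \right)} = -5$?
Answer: $57234$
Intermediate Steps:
$N = 3$ ($N = 8 - 5 = 3$)
$I = -94$
$U{\left(J \right)} = J \left(-152 + J\right)$
$M{\left(l,C \right)} = 9$ ($M{\left(l,C \right)} = 3^{2} = 9$)
$U{\left(-175 \right)} + M{\left(I,45 \right)} = - 175 \left(-152 - 175\right) + 9 = \left(-175\right) \left(-327\right) + 9 = 57225 + 9 = 57234$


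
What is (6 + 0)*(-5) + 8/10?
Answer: -146/5 ≈ -29.200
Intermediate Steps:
(6 + 0)*(-5) + 8/10 = 6*(-5) + (⅒)*8 = -30 + ⅘ = -146/5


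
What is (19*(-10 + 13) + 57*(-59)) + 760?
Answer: -2546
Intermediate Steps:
(19*(-10 + 13) + 57*(-59)) + 760 = (19*3 - 3363) + 760 = (57 - 3363) + 760 = -3306 + 760 = -2546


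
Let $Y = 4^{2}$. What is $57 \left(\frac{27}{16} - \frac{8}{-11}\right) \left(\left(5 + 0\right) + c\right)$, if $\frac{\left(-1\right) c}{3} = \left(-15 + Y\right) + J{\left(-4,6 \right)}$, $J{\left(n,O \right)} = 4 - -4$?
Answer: $- \frac{24225}{8} \approx -3028.1$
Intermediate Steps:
$Y = 16$
$J{\left(n,O \right)} = 8$ ($J{\left(n,O \right)} = 4 + 4 = 8$)
$c = -27$ ($c = - 3 \left(\left(-15 + 16\right) + 8\right) = - 3 \left(1 + 8\right) = \left(-3\right) 9 = -27$)
$57 \left(\frac{27}{16} - \frac{8}{-11}\right) \left(\left(5 + 0\right) + c\right) = 57 \left(\frac{27}{16} - \frac{8}{-11}\right) \left(\left(5 + 0\right) - 27\right) = 57 \left(27 \cdot \frac{1}{16} - - \frac{8}{11}\right) \left(5 - 27\right) = 57 \left(\frac{27}{16} + \frac{8}{11}\right) \left(-22\right) = 57 \cdot \frac{425}{176} \left(-22\right) = 57 \left(- \frac{425}{8}\right) = - \frac{24225}{8}$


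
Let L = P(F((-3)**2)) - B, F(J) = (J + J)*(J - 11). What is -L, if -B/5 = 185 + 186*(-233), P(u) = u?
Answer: 215801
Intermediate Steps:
F(J) = 2*J*(-11 + J) (F(J) = (2*J)*(-11 + J) = 2*J*(-11 + J))
B = 215765 (B = -5*(185 + 186*(-233)) = -5*(185 - 43338) = -5*(-43153) = 215765)
L = -215801 (L = 2*(-3)**2*(-11 + (-3)**2) - 1*215765 = 2*9*(-11 + 9) - 215765 = 2*9*(-2) - 215765 = -36 - 215765 = -215801)
-L = -1*(-215801) = 215801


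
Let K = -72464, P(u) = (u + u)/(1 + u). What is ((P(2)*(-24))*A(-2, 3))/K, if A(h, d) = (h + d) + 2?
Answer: 6/4529 ≈ 0.0013248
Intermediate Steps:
P(u) = 2*u/(1 + u) (P(u) = (2*u)/(1 + u) = 2*u/(1 + u))
A(h, d) = 2 + d + h (A(h, d) = (d + h) + 2 = 2 + d + h)
((P(2)*(-24))*A(-2, 3))/K = (((2*2/(1 + 2))*(-24))*(2 + 3 - 2))/(-72464) = (((2*2/3)*(-24))*3)*(-1/72464) = (((2*2*(⅓))*(-24))*3)*(-1/72464) = (((4/3)*(-24))*3)*(-1/72464) = -32*3*(-1/72464) = -96*(-1/72464) = 6/4529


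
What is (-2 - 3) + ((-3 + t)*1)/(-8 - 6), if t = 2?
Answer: -69/14 ≈ -4.9286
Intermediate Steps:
(-2 - 3) + ((-3 + t)*1)/(-8 - 6) = (-2 - 3) + ((-3 + 2)*1)/(-8 - 6) = -5 + (-1*1)/(-14) = -5 - 1/14*(-1) = -5 + 1/14 = -69/14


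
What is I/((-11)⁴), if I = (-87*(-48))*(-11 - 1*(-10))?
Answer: -4176/14641 ≈ -0.28523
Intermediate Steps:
I = -4176 (I = 4176*(-11 + 10) = 4176*(-1) = -4176)
I/((-11)⁴) = -4176/((-11)⁴) = -4176/14641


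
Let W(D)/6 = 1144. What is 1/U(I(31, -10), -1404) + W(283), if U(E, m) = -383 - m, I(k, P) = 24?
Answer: 7008145/1021 ≈ 6864.0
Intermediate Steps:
W(D) = 6864 (W(D) = 6*1144 = 6864)
1/U(I(31, -10), -1404) + W(283) = 1/(-383 - 1*(-1404)) + 6864 = 1/(-383 + 1404) + 6864 = 1/1021 + 6864 = 7008145/1021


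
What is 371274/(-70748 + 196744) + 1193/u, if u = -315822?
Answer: 86617000/29432181 ≈ 2.9429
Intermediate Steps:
371274/(-70748 + 196744) + 1193/u = 371274/(-70748 + 196744) + 1193/(-315822) = 371274/125996 + 1193*(-1/315822) = 371274*(1/125996) - 1193/315822 = 185637/62998 - 1193/315822 = 86617000/29432181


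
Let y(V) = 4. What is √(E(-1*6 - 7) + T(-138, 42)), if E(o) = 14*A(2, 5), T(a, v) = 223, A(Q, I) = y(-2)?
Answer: 3*√31 ≈ 16.703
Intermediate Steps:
A(Q, I) = 4
E(o) = 56 (E(o) = 14*4 = 56)
√(E(-1*6 - 7) + T(-138, 42)) = √(56 + 223) = √279 = 3*√31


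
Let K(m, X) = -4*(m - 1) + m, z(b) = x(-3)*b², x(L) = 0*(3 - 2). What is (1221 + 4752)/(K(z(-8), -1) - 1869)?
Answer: -5973/1865 ≈ -3.2027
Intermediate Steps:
x(L) = 0 (x(L) = 0*1 = 0)
z(b) = 0 (z(b) = 0*b² = 0)
K(m, X) = 4 - 3*m (K(m, X) = -4*(-1 + m) + m = (4 - 4*m) + m = 4 - 3*m)
(1221 + 4752)/(K(z(-8), -1) - 1869) = (1221 + 4752)/((4 - 3*0) - 1869) = 5973/((4 + 0) - 1869) = 5973/(4 - 1869) = 5973/(-1865) = 5973*(-1/1865) = -5973/1865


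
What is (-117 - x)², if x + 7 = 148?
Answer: 66564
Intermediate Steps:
x = 141 (x = -7 + 148 = 141)
(-117 - x)² = (-117 - 1*141)² = (-117 - 141)² = (-258)² = 66564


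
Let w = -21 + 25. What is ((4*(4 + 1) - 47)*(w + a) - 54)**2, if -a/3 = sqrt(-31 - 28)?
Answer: 6561*(2 - I*sqrt(59))**2 ≈ -3.6086e+5 - 2.0158e+5*I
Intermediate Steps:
w = 4
a = -3*I*sqrt(59) (a = -3*sqrt(-31 - 28) = -3*I*sqrt(59) ≈ -23.043*I)
((4*(4 + 1) - 47)*(w + a) - 54)**2 = ((4*(4 + 1) - 47)*(4 - 3*I*sqrt(59)) - 54)**2 = ((4*5 - 47)*(4 - 3*I*sqrt(59)) - 54)**2 = ((20 - 47)*(4 - 3*I*sqrt(59)) - 54)**2 = (-27*(4 - 3*I*sqrt(59)) - 54)**2 = ((-108 + 81*I*sqrt(59)) - 54)**2 = (-162 + 81*I*sqrt(59))**2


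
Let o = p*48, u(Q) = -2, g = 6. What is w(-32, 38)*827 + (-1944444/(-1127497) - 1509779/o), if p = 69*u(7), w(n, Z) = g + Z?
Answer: 273480389467883/7468540128 ≈ 36618.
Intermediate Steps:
w(n, Z) = 6 + Z
p = -138 (p = 69*(-2) = -138)
o = -6624 (o = -138*48 = -6624)
w(-32, 38)*827 + (-1944444/(-1127497) - 1509779/o) = (6 + 38)*827 + (-1944444/(-1127497) - 1509779/(-6624)) = 44*827 + (-1944444*(-1/1127497) - 1509779*(-1/6624)) = 36388 + (1944444/1127497 + 1509779/6624) = 36388 + 1715151290219/7468540128 = 273480389467883/7468540128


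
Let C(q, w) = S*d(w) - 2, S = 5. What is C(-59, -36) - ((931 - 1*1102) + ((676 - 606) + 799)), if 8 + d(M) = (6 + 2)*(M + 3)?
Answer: -2060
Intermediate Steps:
d(M) = 16 + 8*M (d(M) = -8 + (6 + 2)*(M + 3) = -8 + 8*(3 + M) = -8 + (24 + 8*M) = 16 + 8*M)
C(q, w) = 78 + 40*w (C(q, w) = 5*(16 + 8*w) - 2 = (80 + 40*w) - 2 = 78 + 40*w)
C(-59, -36) - ((931 - 1*1102) + ((676 - 606) + 799)) = (78 + 40*(-36)) - ((931 - 1*1102) + ((676 - 606) + 799)) = (78 - 1440) - ((931 - 1102) + (70 + 799)) = -1362 - (-171 + 869) = -1362 - 1*698 = -1362 - 698 = -2060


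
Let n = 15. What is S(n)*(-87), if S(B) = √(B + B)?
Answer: -87*√30 ≈ -476.52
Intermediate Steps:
S(B) = √2*√B (S(B) = √(2*B) = √2*√B)
S(n)*(-87) = (√2*√15)*(-87) = √30*(-87) = -87*√30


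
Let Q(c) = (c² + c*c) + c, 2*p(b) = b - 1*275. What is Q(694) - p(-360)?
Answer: 1928567/2 ≈ 9.6428e+5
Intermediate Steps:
p(b) = -275/2 + b/2 (p(b) = (b - 1*275)/2 = (b - 275)/2 = (-275 + b)/2 = -275/2 + b/2)
Q(c) = c + 2*c² (Q(c) = (c² + c²) + c = 2*c² + c = c + 2*c²)
Q(694) - p(-360) = 694*(1 + 2*694) - (-275/2 + (½)*(-360)) = 694*(1 + 1388) - (-275/2 - 180) = 694*1389 - 1*(-635/2) = 963966 + 635/2 = 1928567/2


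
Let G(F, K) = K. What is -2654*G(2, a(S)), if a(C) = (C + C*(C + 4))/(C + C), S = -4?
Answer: -1327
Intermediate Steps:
a(C) = (C + C*(4 + C))/(2*C) (a(C) = (C + C*(4 + C))/((2*C)) = (C + C*(4 + C))*(1/(2*C)) = (C + C*(4 + C))/(2*C))
-2654*G(2, a(S)) = -2654*(5/2 + (½)*(-4)) = -2654*(5/2 - 2) = -2654*½ = -1327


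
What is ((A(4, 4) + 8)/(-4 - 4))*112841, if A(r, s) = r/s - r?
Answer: -564205/8 ≈ -70526.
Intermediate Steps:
A(r, s) = -r + r/s
((A(4, 4) + 8)/(-4 - 4))*112841 = (((-1*4 + 4/4) + 8)/(-4 - 4))*112841 = (((-4 + 4*(¼)) + 8)/(-8))*112841 = (((-4 + 1) + 8)*(-⅛))*112841 = ((-3 + 8)*(-⅛))*112841 = (5*(-⅛))*112841 = -5/8*112841 = -564205/8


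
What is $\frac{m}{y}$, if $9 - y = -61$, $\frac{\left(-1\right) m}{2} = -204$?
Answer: $\frac{204}{35} \approx 5.8286$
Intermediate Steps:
$m = 408$ ($m = \left(-2\right) \left(-204\right) = 408$)
$y = 70$ ($y = 9 - -61 = 9 + 61 = 70$)
$\frac{m}{y} = \frac{408}{70} = 408 \cdot \frac{1}{70} = \frac{204}{35}$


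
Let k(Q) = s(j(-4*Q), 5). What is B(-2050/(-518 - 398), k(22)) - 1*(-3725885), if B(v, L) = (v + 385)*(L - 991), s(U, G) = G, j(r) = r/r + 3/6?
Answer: 765791650/229 ≈ 3.3441e+6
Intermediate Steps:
j(r) = 3/2 (j(r) = 1 + 3*(⅙) = 1 + ½ = 3/2)
k(Q) = 5
B(v, L) = (-991 + L)*(385 + v) (B(v, L) = (385 + v)*(-991 + L) = (-991 + L)*(385 + v))
B(-2050/(-518 - 398), k(22)) - 1*(-3725885) = (-381535 - (-2031550)/(-518 - 398) + 385*5 + 5*(-2050/(-518 - 398))) - 1*(-3725885) = (-381535 - (-2031550)/(-916) + 1925 + 5*(-2050/(-916))) + 3725885 = (-381535 - (-2031550)*(-1)/916 + 1925 + 5*(-2050*(-1/916))) + 3725885 = (-381535 - 991*1025/458 + 1925 + 5*(1025/458)) + 3725885 = (-381535 - 1015775/458 + 1925 + 5125/458) + 3725885 = -87436015/229 + 3725885 = 765791650/229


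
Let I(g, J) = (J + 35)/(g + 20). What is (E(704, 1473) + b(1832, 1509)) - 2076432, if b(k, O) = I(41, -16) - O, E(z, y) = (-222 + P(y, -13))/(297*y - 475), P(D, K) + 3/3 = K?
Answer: -27696212737344/13328683 ≈ -2.0779e+6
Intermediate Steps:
P(D, K) = -1 + K
E(z, y) = -236/(-475 + 297*y) (E(z, y) = (-222 + (-1 - 13))/(297*y - 475) = (-222 - 14)/(-475 + 297*y) = -236/(-475 + 297*y))
I(g, J) = (35 + J)/(20 + g)
b(k, O) = 19/61 - O (b(k, O) = (35 - 16)/(20 + 41) - O = 19/61 - O)
(E(704, 1473) + b(1832, 1509)) - 2076432 = (-236/(-475 + 297*1473) + (19/61 - 1*1509)) - 2076432 = (-236/(-475 + 437481) + (19/61 - 1509)) - 2076432 = (-236/437006 - 92030/61) - 2076432 = (-236*1/437006 - 92030/61) - 2076432 = (-118/218503 - 92030/61) - 2076432 = -20108838288/13328683 - 2076432 = -27696212737344/13328683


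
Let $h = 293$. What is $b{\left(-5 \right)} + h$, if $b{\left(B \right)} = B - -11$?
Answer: $299$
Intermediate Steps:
$b{\left(B \right)} = 11 + B$ ($b{\left(B \right)} = B + 11 = 11 + B$)
$b{\left(-5 \right)} + h = \left(11 - 5\right) + 293 = 6 + 293 = 299$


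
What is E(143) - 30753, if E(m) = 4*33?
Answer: -30621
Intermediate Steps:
E(m) = 132
E(143) - 30753 = 132 - 30753 = -30621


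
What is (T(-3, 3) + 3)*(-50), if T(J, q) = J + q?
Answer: -150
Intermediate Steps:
(T(-3, 3) + 3)*(-50) = ((-3 + 3) + 3)*(-50) = (0 + 3)*(-50) = 3*(-50) = -150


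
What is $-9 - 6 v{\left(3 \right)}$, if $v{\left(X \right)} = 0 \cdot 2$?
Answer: $-9$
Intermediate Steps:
$v{\left(X \right)} = 0$
$-9 - 6 v{\left(3 \right)} = -9 - 0 = -9 + 0 = -9$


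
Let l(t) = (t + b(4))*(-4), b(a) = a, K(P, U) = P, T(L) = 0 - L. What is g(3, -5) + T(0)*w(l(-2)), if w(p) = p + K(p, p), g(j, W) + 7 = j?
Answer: -4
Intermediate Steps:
g(j, W) = -7 + j
T(L) = -L
l(t) = -16 - 4*t (l(t) = (t + 4)*(-4) = (4 + t)*(-4) = -16 - 4*t)
w(p) = 2*p (w(p) = p + p = 2*p)
g(3, -5) + T(0)*w(l(-2)) = (-7 + 3) + (-1*0)*(2*(-16 - 4*(-2))) = -4 + 0*(2*(-16 + 8)) = -4 + 0*(2*(-8)) = -4 + 0*(-16) = -4 + 0 = -4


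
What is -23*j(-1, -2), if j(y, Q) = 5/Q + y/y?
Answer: 69/2 ≈ 34.500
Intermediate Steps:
j(y, Q) = 1 + 5/Q (j(y, Q) = 5/Q + 1 = 1 + 5/Q)
-23*j(-1, -2) = -23*(5 - 2)/(-2) = -(-23)*3/2 = -23*(-3/2) = 69/2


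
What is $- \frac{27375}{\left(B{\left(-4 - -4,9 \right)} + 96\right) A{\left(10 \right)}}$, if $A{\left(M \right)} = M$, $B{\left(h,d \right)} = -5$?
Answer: $- \frac{5475}{182} \approx -30.082$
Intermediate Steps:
$- \frac{27375}{\left(B{\left(-4 - -4,9 \right)} + 96\right) A{\left(10 \right)}} = - \frac{27375}{\left(-5 + 96\right) 10} = - \frac{27375}{91 \cdot 10} = - \frac{27375}{910} = \left(-27375\right) \frac{1}{910} = - \frac{5475}{182}$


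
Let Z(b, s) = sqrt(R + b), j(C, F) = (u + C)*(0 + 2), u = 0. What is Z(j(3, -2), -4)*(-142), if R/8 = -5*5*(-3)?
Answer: -142*sqrt(606) ≈ -3495.6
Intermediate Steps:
j(C, F) = 2*C (j(C, F) = (0 + C)*(0 + 2) = C*2 = 2*C)
R = 600 (R = 8*(-5*5*(-3)) = 8*(-25*(-3)) = 8*75 = 600)
Z(b, s) = sqrt(600 + b)
Z(j(3, -2), -4)*(-142) = sqrt(600 + 2*3)*(-142) = sqrt(600 + 6)*(-142) = sqrt(606)*(-142) = -142*sqrt(606)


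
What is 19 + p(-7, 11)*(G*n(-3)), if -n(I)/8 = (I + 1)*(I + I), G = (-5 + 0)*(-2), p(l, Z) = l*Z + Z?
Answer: 63379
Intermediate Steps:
p(l, Z) = Z + Z*l (p(l, Z) = Z*l + Z = Z + Z*l)
G = 10 (G = -5*(-2) = 10)
n(I) = -16*I*(1 + I) (n(I) = -8*(I + 1)*(I + I) = -8*(1 + I)*2*I = -16*I*(1 + I))
19 + p(-7, 11)*(G*n(-3)) = 19 + (11*(1 - 7))*(10*(-16*(-3)*(1 - 3))) = 19 + (11*(-6))*(10*(-16*(-3)*(-2))) = 19 - 660*(-96) = 19 - 66*(-960) = 19 + 63360 = 63379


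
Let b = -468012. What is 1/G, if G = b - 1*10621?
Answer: -1/478633 ≈ -2.0893e-6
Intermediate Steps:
G = -478633 (G = -468012 - 1*10621 = -468012 - 10621 = -478633)
1/G = 1/(-478633) = -1/478633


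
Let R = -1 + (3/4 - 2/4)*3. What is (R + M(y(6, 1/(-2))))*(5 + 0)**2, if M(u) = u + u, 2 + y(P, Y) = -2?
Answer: -825/4 ≈ -206.25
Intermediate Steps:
y(P, Y) = -4 (y(P, Y) = -2 - 2 = -4)
R = -1/4 (R = -1 + (3*(1/4) - 2*1/4)*3 = -1 + (3/4 - 1/2)*3 = -1 + (1/4)*3 = -1 + 3/4 = -1/4 ≈ -0.25000)
M(u) = 2*u
(R + M(y(6, 1/(-2))))*(5 + 0)**2 = (-1/4 + 2*(-4))*(5 + 0)**2 = (-1/4 - 8)*5**2 = -33/4*25 = -825/4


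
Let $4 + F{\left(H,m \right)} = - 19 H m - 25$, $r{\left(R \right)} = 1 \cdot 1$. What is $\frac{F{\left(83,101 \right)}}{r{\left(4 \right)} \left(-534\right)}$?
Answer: $\frac{26551}{89} \approx 298.33$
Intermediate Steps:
$r{\left(R \right)} = 1$
$F{\left(H,m \right)} = -29 - 19 H m$ ($F{\left(H,m \right)} = -4 + \left(- 19 H m - 25\right) = -4 - \left(25 + 19 H m\right) = -29 - 19 H m$)
$\frac{F{\left(83,101 \right)}}{r{\left(4 \right)} \left(-534\right)} = \frac{-29 - 1577 \cdot 101}{1 \left(-534\right)} = \frac{-29 - 159277}{-534} = \left(-159306\right) \left(- \frac{1}{534}\right) = \frac{26551}{89}$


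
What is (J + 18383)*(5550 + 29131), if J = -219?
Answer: 629945684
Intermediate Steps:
(J + 18383)*(5550 + 29131) = (-219 + 18383)*(5550 + 29131) = 18164*34681 = 629945684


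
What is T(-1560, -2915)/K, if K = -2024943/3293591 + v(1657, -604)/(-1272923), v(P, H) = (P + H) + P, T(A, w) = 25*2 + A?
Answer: 6330656482104430/2586522149999 ≈ 2447.6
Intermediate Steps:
T(A, w) = 50 + A
v(P, H) = H + 2*P (v(P, H) = (H + P) + P = H + 2*P)
K = -2586522149999/4192487736493 (K = -2024943/3293591 + (-604 + 2*1657)/(-1272923) = -2024943*1/3293591 + (-604 + 3314)*(-1/1272923) = -2024943/3293591 + 2710*(-1/1272923) = -2024943/3293591 - 2710/1272923 = -2586522149999/4192487736493 ≈ -0.61694)
T(-1560, -2915)/K = (50 - 1560)/(-2586522149999/4192487736493) = -1510*(-4192487736493/2586522149999) = 6330656482104430/2586522149999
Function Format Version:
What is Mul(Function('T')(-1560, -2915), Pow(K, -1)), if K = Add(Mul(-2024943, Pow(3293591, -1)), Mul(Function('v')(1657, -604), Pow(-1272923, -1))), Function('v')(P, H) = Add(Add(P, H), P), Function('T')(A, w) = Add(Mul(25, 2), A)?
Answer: Rational(6330656482104430, 2586522149999) ≈ 2447.6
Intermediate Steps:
Function('T')(A, w) = Add(50, A)
Function('v')(P, H) = Add(H, Mul(2, P)) (Function('v')(P, H) = Add(Add(H, P), P) = Add(H, Mul(2, P)))
K = Rational(-2586522149999, 4192487736493) (K = Add(Mul(-2024943, Pow(3293591, -1)), Mul(Add(-604, Mul(2, 1657)), Pow(-1272923, -1))) = Add(Mul(-2024943, Rational(1, 3293591)), Mul(Add(-604, 3314), Rational(-1, 1272923))) = Add(Rational(-2024943, 3293591), Mul(2710, Rational(-1, 1272923))) = Add(Rational(-2024943, 3293591), Rational(-2710, 1272923)) = Rational(-2586522149999, 4192487736493) ≈ -0.61694)
Mul(Function('T')(-1560, -2915), Pow(K, -1)) = Mul(Add(50, -1560), Pow(Rational(-2586522149999, 4192487736493), -1)) = Mul(-1510, Rational(-4192487736493, 2586522149999)) = Rational(6330656482104430, 2586522149999)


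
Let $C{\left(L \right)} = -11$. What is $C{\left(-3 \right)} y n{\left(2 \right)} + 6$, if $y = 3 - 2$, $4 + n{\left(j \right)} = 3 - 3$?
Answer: $50$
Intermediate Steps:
$n{\left(j \right)} = -4$ ($n{\left(j \right)} = -4 + \left(3 - 3\right) = -4 + 0 = -4$)
$y = 1$ ($y = 3 - 2 = 1$)
$C{\left(-3 \right)} y n{\left(2 \right)} + 6 = - 11 \cdot 1 \left(-4\right) + 6 = \left(-11\right) \left(-4\right) + 6 = 44 + 6 = 50$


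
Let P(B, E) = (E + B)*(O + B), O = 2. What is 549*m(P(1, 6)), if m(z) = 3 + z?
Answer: 13176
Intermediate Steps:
P(B, E) = (2 + B)*(B + E) (P(B, E) = (E + B)*(2 + B) = (B + E)*(2 + B) = (2 + B)*(B + E))
549*m(P(1, 6)) = 549*(3 + (1² + 2*1 + 2*6 + 1*6)) = 549*(3 + (1 + 2 + 12 + 6)) = 549*(3 + 21) = 549*24 = 13176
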